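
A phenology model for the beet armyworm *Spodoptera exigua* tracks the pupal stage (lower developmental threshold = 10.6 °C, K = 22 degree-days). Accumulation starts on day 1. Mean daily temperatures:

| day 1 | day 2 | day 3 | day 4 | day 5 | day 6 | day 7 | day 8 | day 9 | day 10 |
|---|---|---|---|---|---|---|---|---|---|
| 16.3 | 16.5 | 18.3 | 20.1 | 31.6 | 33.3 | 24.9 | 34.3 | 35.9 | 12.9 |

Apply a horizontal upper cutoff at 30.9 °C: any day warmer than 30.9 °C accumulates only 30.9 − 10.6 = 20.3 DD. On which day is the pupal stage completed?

Daily DD above 10.6 °C (capped at 20.3): 5.7, 5.9, 7.7, 9.5, 20.3, 20.3, 14.3, 20.3, 20.3, 2.3.
Cumulative: 5.7, 11.6, 19.3, 28.8, 49.1, 69.4, 83.7, 104.0, 124.3, 126.6.
The total first reaches 22 DD on day 4.

day 4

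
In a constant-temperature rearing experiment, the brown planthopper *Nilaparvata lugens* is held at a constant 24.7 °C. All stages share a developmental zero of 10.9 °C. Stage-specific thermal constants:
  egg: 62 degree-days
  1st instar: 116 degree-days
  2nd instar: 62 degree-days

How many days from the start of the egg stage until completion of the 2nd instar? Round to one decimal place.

17.4 days

Daily accumulation at 24.7 °C = 24.7 − 10.9 = 13.8 DD/day.
Total K = 62 + 116 + 62 = 240 DD.
Total duration = 240 / 13.8 = 17.391 ≈ 17.4 days.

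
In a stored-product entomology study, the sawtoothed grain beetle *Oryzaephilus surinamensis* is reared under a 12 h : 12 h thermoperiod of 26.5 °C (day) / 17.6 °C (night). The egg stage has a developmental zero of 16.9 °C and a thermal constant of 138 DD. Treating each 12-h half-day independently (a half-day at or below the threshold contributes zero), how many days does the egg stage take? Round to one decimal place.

Day half: max(0, 26.5 − 16.9) × 0.5 = 9.6 × 0.5 = 4.80 DD.
Night half: max(0, 17.6 − 16.9) × 0.5 = 0.7 × 0.5 = 0.35 DD.
Per 24 h: 5.15 DD/day.
Duration = 138 / 5.15 = 26.796 ≈ 26.8 days.

26.8 days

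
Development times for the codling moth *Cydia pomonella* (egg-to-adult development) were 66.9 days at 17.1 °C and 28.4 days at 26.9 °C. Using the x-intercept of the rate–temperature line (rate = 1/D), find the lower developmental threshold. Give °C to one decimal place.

9.9 °C

Equal thermal constants: D₁(T₁ − T_b) = D₂(T₂ − T_b).
66.9·(17.1 − T_b) = 28.4·(26.9 − T_b)
T_b = (66.9·17.1 − 28.4·26.9) / (66.9 − 28.4) = 380.03 / 38.5 = 9.871 °C ≈ 9.9 °C.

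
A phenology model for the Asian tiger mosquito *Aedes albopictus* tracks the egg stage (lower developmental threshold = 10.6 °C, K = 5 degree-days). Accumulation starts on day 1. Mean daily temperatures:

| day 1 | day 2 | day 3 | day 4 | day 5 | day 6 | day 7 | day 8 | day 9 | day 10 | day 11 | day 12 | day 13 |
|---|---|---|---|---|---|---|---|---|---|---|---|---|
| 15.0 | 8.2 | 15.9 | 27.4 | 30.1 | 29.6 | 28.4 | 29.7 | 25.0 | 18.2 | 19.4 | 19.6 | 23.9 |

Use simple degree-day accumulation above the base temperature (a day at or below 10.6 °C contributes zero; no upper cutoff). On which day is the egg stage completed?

day 3

Daily DD above 10.6 °C: 4.4, 0.0, 5.3, 16.8, 19.5, 19.0, 17.8, 19.1, 14.4, 7.6, 8.8, 9.0, 13.3.
Cumulative: 4.4, 4.4, 9.7, 26.5, 46.0, 65.0, 82.8, 101.9, 116.3, 123.9, 132.7, 141.7, 155.0.
The total first reaches 5 DD on day 3.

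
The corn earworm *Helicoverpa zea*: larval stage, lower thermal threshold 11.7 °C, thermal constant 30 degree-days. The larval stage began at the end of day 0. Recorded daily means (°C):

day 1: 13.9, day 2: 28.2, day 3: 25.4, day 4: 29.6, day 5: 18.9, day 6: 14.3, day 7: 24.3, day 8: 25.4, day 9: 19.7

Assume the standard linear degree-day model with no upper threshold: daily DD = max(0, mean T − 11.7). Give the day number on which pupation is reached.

Daily DD above 11.7 °C: 2.2, 16.5, 13.7, 17.9, 7.2, 2.6, 12.6, 13.7, 8.0.
Cumulative: 2.2, 18.7, 32.4, 50.3, 57.5, 60.1, 72.7, 86.4, 94.4.
The total first reaches 30 DD on day 3.

day 3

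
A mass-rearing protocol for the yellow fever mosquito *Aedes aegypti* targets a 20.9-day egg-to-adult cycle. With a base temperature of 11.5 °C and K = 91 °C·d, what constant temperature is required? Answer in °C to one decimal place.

15.9 °C

Required daily accumulation = 91 / 20.9 = 4.354 DD/day.
T = T_base + 4.354 = 11.5 + 4.354 = 15.854 ≈ 15.9 °C.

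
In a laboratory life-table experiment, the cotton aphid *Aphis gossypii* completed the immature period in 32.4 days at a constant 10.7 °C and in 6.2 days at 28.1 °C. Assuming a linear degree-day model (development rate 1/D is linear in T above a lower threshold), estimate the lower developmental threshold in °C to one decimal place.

6.6 °C

Equal thermal constants: D₁(T₁ − T_b) = D₂(T₂ − T_b).
32.4·(10.7 − T_b) = 6.2·(28.1 − T_b)
T_b = (32.4·10.7 − 6.2·28.1) / (32.4 − 6.2) = 172.46 / 26.2 = 6.582 °C ≈ 6.6 °C.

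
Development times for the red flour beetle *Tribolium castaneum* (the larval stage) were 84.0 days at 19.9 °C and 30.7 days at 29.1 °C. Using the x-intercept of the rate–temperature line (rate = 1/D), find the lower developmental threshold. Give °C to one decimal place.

14.6 °C

Linear rate model ⇒ the product D·(T − T_b) is constant across temperatures.
84.0·(19.9 − T_b) = 30.7·(29.1 − T_b)
T_b = (84.0·19.9 − 30.7·29.1) / (84.0 − 30.7) = 778.23 / 53.3 = 14.601 °C ≈ 14.6 °C.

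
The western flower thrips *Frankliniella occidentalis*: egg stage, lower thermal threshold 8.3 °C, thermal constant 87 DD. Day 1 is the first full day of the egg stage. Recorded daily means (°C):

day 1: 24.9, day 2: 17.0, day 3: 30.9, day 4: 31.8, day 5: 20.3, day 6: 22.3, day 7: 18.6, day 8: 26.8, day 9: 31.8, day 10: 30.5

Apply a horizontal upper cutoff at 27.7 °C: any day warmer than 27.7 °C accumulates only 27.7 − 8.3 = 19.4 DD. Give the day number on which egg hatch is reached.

Daily DD above 8.3 °C (capped at 19.4): 16.6, 8.7, 19.4, 19.4, 12.0, 14.0, 10.3, 18.5, 19.4, 19.4.
Cumulative: 16.6, 25.3, 44.7, 64.1, 76.1, 90.1, 100.4, 118.9, 138.3, 157.7.
The total first reaches 87 DD on day 6.

day 6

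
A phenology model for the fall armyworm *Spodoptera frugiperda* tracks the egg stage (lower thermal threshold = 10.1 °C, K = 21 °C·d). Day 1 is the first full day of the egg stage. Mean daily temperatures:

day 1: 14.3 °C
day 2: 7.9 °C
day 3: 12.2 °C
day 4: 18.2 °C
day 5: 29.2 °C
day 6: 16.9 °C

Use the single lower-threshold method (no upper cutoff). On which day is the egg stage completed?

Daily DD above 10.1 °C: 4.2, 0.0, 2.1, 8.1, 19.1, 6.8.
Cumulative: 4.2, 4.2, 6.3, 14.4, 33.5, 40.3.
The total first reaches 21 DD on day 5.

day 5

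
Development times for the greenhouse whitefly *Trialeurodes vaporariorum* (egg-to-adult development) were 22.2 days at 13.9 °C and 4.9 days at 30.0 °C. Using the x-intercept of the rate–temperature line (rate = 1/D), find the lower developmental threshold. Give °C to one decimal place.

Equal thermal constants: D₁(T₁ − T_b) = D₂(T₂ − T_b).
22.2·(13.9 − T_b) = 4.9·(30.0 − T_b)
T_b = (22.2·13.9 − 4.9·30.0) / (22.2 − 4.9) = 161.58 / 17.3 = 9.340 °C ≈ 9.3 °C.

9.3 °C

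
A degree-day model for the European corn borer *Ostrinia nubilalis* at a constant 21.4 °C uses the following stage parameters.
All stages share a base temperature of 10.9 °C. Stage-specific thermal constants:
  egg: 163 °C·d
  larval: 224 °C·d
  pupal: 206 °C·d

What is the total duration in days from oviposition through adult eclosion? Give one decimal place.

Daily accumulation at 21.4 °C = 21.4 − 10.9 = 10.5 DD/day.
Total K = 163 + 224 + 206 = 593 DD.
Total duration = 593 / 10.5 = 56.476 ≈ 56.5 days.

56.5 days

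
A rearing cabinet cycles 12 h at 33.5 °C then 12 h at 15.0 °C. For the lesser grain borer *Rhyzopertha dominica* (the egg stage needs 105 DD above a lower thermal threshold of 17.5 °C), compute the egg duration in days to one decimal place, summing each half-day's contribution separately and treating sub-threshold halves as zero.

Day half: max(0, 33.5 − 17.5) × 0.5 = 16.0 × 0.5 = 8.00 DD.
Night half: max(0, 15.0 − 17.5) × 0.5 = 0.0 × 0.5 = 0.00 DD.
Per 24 h: 8.00 DD/day.
Duration = 105 / 8.00 = 13.125 ≈ 13.1 days.

13.1 days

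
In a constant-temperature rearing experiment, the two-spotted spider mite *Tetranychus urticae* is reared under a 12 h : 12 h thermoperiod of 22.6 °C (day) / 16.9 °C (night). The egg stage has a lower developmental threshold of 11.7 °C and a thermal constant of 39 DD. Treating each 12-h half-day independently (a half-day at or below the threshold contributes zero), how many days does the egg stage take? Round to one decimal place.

4.8 days

Day half: max(0, 22.6 − 11.7) × 0.5 = 10.9 × 0.5 = 5.45 DD.
Night half: max(0, 16.9 − 11.7) × 0.5 = 5.2 × 0.5 = 2.60 DD.
Per 24 h: 8.05 DD/day.
Duration = 39 / 8.05 = 4.845 ≈ 4.8 days.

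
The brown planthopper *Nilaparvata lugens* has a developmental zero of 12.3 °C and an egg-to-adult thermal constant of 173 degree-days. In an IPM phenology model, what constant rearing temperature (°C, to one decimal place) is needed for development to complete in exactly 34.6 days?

17.3 °C

Required daily accumulation = 173 / 34.6 = 5.000 DD/day.
T = T_base + 5.000 = 12.3 + 5.000 = 17.300 ≈ 17.3 °C.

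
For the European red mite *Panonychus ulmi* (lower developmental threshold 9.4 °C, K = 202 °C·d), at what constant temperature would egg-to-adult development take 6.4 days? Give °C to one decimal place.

41.0 °C

Required daily accumulation = 202 / 6.4 = 31.562 DD/day.
T = T_base + 31.562 = 9.4 + 31.562 = 40.962 ≈ 41.0 °C.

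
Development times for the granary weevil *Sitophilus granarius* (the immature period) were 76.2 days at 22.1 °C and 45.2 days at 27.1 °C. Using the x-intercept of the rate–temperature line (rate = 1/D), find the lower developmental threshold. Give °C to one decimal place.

14.8 °C

Under the model K = D·(T − T_b), so D₁·(T₁ − T_b) = D₂·(T₂ − T_b).
76.2·(22.1 − T_b) = 45.2·(27.1 − T_b)
T_b = (76.2·22.1 − 45.2·27.1) / (76.2 − 45.2) = 459.10 / 31.0 = 14.810 °C ≈ 14.8 °C.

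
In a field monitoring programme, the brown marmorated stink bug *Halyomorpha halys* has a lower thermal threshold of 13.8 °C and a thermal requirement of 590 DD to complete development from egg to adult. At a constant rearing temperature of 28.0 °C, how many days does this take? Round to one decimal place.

41.5 days

Daily accumulation = 28.0 − 13.8 = 14.2 DD/day.
Duration = 590 / 14.2 = 41.549 ≈ 41.5 days.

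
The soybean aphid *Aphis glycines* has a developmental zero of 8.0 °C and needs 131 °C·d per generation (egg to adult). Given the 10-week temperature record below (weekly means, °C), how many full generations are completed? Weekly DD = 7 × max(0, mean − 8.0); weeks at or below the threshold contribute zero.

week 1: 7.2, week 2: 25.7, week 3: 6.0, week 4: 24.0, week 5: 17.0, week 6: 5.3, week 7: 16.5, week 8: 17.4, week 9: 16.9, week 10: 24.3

4 generations

Weekly DD (7 × max(0, T̄ − 8.0)): 0.0, 123.9, 0.0, 112.0, 63.0, 0.0, 59.5, 65.8, 62.3, 114.1.
Season total = 600.6 DD.
Complete generations = ⌊600.6 / 131⌋ = 4.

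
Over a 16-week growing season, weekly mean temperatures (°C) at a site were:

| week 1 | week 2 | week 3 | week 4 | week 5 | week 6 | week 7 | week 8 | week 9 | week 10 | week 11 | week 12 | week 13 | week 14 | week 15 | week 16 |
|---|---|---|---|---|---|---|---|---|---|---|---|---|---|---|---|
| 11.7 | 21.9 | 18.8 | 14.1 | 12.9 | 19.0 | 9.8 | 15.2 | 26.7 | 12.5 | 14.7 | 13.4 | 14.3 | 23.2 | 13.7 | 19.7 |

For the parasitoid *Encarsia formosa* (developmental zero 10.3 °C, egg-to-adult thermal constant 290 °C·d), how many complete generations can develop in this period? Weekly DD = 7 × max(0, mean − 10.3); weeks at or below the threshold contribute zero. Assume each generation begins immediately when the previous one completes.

2 generations

Weekly DD (7 × max(0, T̄ − 10.3)): 9.8, 81.2, 59.5, 26.6, 18.2, 60.9, 0.0, 34.3, 114.8, 15.4, 30.8, 21.7, 28.0, 90.3, 23.8, 65.8.
Season total = 681.1 DD.
Complete generations = ⌊681.1 / 290⌋ = 2.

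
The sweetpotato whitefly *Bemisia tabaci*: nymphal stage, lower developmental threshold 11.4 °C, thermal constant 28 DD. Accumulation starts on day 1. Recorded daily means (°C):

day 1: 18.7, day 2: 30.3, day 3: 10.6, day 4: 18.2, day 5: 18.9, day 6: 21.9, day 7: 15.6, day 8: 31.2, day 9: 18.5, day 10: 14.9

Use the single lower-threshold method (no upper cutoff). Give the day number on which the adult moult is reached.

day 4

Daily DD above 11.4 °C: 7.3, 18.9, 0.0, 6.8, 7.5, 10.5, 4.2, 19.8, 7.1, 3.5.
Cumulative: 7.3, 26.2, 26.2, 33.0, 40.5, 51.0, 55.2, 75.0, 82.1, 85.6.
The total first reaches 28 DD on day 4.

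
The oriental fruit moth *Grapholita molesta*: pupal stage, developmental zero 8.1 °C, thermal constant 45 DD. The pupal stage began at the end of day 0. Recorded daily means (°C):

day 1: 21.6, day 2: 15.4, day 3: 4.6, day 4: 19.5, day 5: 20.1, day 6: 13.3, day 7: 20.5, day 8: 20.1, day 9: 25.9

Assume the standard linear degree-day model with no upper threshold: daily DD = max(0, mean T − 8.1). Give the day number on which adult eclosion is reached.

day 6

Daily DD above 8.1 °C: 13.5, 7.3, 0.0, 11.4, 12.0, 5.2, 12.4, 12.0, 17.8.
Cumulative: 13.5, 20.8, 20.8, 32.2, 44.2, 49.4, 61.8, 73.8, 91.6.
The total first reaches 45 DD on day 6.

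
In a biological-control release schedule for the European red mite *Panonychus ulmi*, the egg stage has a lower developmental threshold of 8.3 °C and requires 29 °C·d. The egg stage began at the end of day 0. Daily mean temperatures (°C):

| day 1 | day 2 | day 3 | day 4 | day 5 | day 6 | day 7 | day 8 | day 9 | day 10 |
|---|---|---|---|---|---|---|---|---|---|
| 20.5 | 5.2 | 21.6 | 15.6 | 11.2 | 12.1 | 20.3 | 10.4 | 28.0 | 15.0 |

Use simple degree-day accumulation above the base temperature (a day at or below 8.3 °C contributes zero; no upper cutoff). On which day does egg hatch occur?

Daily DD above 8.3 °C: 12.2, 0.0, 13.3, 7.3, 2.9, 3.8, 12.0, 2.1, 19.7, 6.7.
Cumulative: 12.2, 12.2, 25.5, 32.8, 35.7, 39.5, 51.5, 53.6, 73.3, 80.0.
The total first reaches 29 DD on day 4.

day 4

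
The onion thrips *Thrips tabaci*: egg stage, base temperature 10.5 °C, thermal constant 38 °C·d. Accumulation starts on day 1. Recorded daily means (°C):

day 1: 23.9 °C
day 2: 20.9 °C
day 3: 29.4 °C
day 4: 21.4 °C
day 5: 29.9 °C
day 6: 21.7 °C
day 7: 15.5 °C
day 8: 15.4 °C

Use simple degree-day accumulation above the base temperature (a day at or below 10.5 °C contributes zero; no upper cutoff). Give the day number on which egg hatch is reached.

day 3

Daily DD above 10.5 °C: 13.4, 10.4, 18.9, 10.9, 19.4, 11.2, 5.0, 4.9.
Cumulative: 13.4, 23.8, 42.7, 53.6, 73.0, 84.2, 89.2, 94.1.
The total first reaches 38 DD on day 3.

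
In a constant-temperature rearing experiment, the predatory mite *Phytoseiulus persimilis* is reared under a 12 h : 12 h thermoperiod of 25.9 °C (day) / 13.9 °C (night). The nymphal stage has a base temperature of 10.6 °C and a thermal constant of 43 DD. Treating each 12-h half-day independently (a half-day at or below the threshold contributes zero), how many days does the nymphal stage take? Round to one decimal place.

4.6 days

Day half: max(0, 25.9 − 10.6) × 0.5 = 15.3 × 0.5 = 7.65 DD.
Night half: max(0, 13.9 − 10.6) × 0.5 = 3.3 × 0.5 = 1.65 DD.
Per 24 h: 9.30 DD/day.
Duration = 43 / 9.30 = 4.624 ≈ 4.6 days.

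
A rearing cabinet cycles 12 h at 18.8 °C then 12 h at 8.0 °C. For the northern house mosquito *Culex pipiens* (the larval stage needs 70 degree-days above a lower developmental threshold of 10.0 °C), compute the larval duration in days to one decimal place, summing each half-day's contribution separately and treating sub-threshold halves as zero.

15.9 days

Day half: max(0, 18.8 − 10.0) × 0.5 = 8.8 × 0.5 = 4.40 DD.
Night half: max(0, 8.0 − 10.0) × 0.5 = 0.0 × 0.5 = 0.00 DD.
Per 24 h: 4.40 DD/day.
Duration = 70 / 4.40 = 15.909 ≈ 15.9 days.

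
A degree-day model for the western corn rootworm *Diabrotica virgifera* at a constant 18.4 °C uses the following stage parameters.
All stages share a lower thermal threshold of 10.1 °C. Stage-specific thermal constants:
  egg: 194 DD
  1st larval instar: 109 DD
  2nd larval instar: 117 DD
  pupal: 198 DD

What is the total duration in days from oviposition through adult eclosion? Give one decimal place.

74.5 days

Daily accumulation at 18.4 °C = 18.4 − 10.1 = 8.3 DD/day.
Total K = 194 + 109 + 117 + 198 = 618 DD.
Total duration = 618 / 8.3 = 74.458 ≈ 74.5 days.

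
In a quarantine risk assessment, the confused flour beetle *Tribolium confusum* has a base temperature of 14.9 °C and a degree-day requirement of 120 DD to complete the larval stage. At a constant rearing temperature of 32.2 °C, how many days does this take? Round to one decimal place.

Daily accumulation = 32.2 − 14.9 = 17.3 DD/day.
Duration = 120 / 17.3 = 6.936 ≈ 6.9 days.

6.9 days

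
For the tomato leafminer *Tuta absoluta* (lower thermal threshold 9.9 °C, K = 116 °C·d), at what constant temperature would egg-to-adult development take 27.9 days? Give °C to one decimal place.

14.1 °C

Required daily accumulation = 116 / 27.9 = 4.158 DD/day.
T = T_base + 4.158 = 9.9 + 4.158 = 14.058 ≈ 14.1 °C.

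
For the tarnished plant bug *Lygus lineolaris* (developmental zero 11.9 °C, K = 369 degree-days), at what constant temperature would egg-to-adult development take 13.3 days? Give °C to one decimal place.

Required daily accumulation = 369 / 13.3 = 27.744 DD/day.
T = T_base + 27.744 = 11.9 + 27.744 = 39.644 ≈ 39.6 °C.

39.6 °C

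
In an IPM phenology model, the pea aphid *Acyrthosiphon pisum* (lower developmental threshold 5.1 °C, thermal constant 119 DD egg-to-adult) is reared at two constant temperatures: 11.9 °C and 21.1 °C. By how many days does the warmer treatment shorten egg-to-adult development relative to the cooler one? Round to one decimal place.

At 11.9 °C: 119 / (11.9 − 5.1) = 119 / 6.8 = 17.500 d.
At 21.1 °C: 119 / (21.1 − 5.1) = 119 / 16.0 = 7.438 d.
Difference = |17.500 − 7.438| = 10.062 ≈ 10.1 days.

10.1 days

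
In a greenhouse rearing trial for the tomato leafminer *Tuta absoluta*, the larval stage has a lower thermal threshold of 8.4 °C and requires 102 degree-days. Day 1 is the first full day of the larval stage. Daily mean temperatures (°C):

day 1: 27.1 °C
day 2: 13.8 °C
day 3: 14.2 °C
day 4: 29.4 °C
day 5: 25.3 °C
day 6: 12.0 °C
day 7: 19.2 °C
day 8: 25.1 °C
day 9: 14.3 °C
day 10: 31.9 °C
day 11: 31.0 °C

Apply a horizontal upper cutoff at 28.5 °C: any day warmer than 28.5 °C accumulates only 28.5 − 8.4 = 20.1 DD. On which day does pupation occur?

day 9

Daily DD above 8.4 °C (capped at 20.1): 18.7, 5.4, 5.8, 20.1, 16.9, 3.6, 10.8, 16.7, 5.9, 20.1, 20.1.
Cumulative: 18.7, 24.1, 29.9, 50.0, 66.9, 70.5, 81.3, 98.0, 103.9, 124.0, 144.1.
The total first reaches 102 DD on day 9.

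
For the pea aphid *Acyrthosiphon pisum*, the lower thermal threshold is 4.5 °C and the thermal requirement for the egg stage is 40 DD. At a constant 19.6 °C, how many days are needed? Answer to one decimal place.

Daily accumulation = 19.6 − 4.5 = 15.1 DD/day.
Duration = 40 / 15.1 = 2.649 ≈ 2.6 days.

2.6 days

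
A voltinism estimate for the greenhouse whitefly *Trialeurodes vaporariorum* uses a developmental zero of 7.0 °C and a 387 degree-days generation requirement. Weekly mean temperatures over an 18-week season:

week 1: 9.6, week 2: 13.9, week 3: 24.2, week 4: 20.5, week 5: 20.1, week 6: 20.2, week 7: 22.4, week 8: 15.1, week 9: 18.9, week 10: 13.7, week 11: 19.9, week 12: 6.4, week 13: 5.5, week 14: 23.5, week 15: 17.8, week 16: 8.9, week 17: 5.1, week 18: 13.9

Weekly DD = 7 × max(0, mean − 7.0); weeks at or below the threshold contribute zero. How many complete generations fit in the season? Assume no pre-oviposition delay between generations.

2 generations

Weekly DD (7 × max(0, T̄ − 7.0)): 18.2, 48.3, 120.4, 94.5, 91.7, 92.4, 107.8, 56.7, 83.3, 46.9, 90.3, 0.0, 0.0, 115.5, 75.6, 13.3, 0.0, 48.3.
Season total = 1103.2 DD.
Complete generations = ⌊1103.2 / 387⌋ = 2.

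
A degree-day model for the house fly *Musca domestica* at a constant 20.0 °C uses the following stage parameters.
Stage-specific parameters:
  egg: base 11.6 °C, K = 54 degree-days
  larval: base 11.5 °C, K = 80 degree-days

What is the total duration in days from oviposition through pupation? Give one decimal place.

egg: 54 / (20.0 − 11.6) = 54 / 8.4 = 6.429 d.
larval: 80 / (20.0 − 11.5) = 80 / 8.5 = 9.412 d.
Sum = 15.840 ≈ 15.8 days.

15.8 days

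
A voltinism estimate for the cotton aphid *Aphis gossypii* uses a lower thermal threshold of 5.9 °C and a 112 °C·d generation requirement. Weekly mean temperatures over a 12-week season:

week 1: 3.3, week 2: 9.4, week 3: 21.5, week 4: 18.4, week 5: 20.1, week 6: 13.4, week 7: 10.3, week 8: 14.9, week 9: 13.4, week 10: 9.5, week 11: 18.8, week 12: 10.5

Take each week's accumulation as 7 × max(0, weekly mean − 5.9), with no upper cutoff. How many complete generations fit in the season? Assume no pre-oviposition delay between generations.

5 generations

Weekly DD (7 × max(0, T̄ − 5.9)): 0.0, 24.5, 109.2, 87.5, 99.4, 52.5, 30.8, 63.0, 52.5, 25.2, 90.3, 32.2.
Season total = 667.1 DD.
Complete generations = ⌊667.1 / 112⌋ = 5.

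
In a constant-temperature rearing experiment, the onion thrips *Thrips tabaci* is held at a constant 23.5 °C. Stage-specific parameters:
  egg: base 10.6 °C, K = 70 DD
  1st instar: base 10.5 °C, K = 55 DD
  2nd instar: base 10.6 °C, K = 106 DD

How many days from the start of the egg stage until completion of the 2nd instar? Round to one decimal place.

egg: 70 / (23.5 − 10.6) = 70 / 12.9 = 5.426 d.
1st instar: 55 / (23.5 − 10.5) = 55 / 13.0 = 4.231 d.
2nd instar: 106 / (23.5 − 10.6) = 106 / 12.9 = 8.217 d.
Sum = 17.874 ≈ 17.9 days.

17.9 days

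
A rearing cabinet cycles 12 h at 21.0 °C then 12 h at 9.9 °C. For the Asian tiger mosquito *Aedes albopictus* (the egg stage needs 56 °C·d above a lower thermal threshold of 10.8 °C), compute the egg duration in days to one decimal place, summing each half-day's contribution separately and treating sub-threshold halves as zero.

11.0 days

Day half: max(0, 21.0 − 10.8) × 0.5 = 10.2 × 0.5 = 5.10 DD.
Night half: max(0, 9.9 − 10.8) × 0.5 = 0.0 × 0.5 = 0.00 DD.
Per 24 h: 5.10 DD/day.
Duration = 56 / 5.10 = 10.980 ≈ 11.0 days.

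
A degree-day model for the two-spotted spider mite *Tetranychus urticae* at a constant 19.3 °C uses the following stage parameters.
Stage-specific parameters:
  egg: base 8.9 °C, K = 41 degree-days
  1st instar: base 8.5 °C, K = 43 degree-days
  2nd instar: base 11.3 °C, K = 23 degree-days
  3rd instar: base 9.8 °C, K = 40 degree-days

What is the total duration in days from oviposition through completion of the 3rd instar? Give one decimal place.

15.0 days

egg: 41 / (19.3 − 8.9) = 41 / 10.4 = 3.942 d.
1st instar: 43 / (19.3 − 8.5) = 43 / 10.8 = 3.981 d.
2nd instar: 23 / (19.3 − 11.3) = 23 / 8.0 = 2.875 d.
3rd instar: 40 / (19.3 − 9.8) = 40 / 9.5 = 4.211 d.
Sum = 15.009 ≈ 15.0 days.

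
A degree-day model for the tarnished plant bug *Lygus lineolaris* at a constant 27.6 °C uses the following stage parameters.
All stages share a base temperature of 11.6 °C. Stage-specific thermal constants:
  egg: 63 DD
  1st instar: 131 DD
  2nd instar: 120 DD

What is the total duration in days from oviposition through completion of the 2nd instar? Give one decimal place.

Daily accumulation at 27.6 °C = 27.6 − 11.6 = 16.0 DD/day.
Total K = 63 + 131 + 120 = 314 DD.
Total duration = 314 / 16.0 = 19.625 ≈ 19.6 days.

19.6 days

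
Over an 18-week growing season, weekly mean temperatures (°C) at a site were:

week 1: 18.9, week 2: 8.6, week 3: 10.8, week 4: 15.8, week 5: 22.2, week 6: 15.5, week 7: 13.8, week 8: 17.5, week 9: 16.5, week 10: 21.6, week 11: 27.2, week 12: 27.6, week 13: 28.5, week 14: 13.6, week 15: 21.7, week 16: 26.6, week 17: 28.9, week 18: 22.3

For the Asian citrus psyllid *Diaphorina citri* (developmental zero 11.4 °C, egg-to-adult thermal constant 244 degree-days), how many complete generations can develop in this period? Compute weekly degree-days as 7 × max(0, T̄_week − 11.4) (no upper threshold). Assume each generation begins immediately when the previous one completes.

4 generations

Weekly DD (7 × max(0, T̄ − 11.4)): 52.5, 0.0, 0.0, 30.8, 75.6, 28.7, 16.8, 42.7, 35.7, 71.4, 110.6, 113.4, 119.7, 15.4, 72.1, 106.4, 122.5, 76.3.
Season total = 1090.6 DD.
Complete generations = ⌊1090.6 / 244⌋ = 4.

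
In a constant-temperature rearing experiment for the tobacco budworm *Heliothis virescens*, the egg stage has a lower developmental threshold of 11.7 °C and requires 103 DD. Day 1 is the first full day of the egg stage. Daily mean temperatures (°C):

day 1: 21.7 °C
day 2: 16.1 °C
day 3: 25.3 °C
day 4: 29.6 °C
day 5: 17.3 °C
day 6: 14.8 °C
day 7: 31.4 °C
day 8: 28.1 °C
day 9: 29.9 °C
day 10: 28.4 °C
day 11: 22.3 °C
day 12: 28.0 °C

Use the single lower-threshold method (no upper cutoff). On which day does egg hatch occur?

day 9

Daily DD above 11.7 °C: 10.0, 4.4, 13.6, 17.9, 5.6, 3.1, 19.7, 16.4, 18.2, 16.7, 10.6, 16.3.
Cumulative: 10.0, 14.4, 28.0, 45.9, 51.5, 54.6, 74.3, 90.7, 108.9, 125.6, 136.2, 152.5.
The total first reaches 103 DD on day 9.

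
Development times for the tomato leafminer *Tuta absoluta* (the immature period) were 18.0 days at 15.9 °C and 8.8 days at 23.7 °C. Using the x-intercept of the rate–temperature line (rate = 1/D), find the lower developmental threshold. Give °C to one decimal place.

8.4 °C

Equal thermal constants: D₁(T₁ − T_b) = D₂(T₂ − T_b).
18.0·(15.9 − T_b) = 8.8·(23.7 − T_b)
T_b = (18.0·15.9 − 8.8·23.7) / (18.0 − 8.8) = 77.64 / 9.2 = 8.439 °C ≈ 8.4 °C.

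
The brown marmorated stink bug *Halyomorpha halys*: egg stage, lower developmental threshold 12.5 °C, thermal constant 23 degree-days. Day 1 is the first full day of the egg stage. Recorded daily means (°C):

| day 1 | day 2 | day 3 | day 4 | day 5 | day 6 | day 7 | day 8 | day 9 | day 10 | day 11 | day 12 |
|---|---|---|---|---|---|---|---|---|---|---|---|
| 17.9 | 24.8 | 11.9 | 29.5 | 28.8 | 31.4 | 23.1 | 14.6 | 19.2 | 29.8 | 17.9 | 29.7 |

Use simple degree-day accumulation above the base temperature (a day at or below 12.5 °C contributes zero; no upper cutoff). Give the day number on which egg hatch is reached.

day 4

Daily DD above 12.5 °C: 5.4, 12.3, 0.0, 17.0, 16.3, 18.9, 10.6, 2.1, 6.7, 17.3, 5.4, 17.2.
Cumulative: 5.4, 17.7, 17.7, 34.7, 51.0, 69.9, 80.5, 82.6, 89.3, 106.6, 112.0, 129.2.
The total first reaches 23 DD on day 4.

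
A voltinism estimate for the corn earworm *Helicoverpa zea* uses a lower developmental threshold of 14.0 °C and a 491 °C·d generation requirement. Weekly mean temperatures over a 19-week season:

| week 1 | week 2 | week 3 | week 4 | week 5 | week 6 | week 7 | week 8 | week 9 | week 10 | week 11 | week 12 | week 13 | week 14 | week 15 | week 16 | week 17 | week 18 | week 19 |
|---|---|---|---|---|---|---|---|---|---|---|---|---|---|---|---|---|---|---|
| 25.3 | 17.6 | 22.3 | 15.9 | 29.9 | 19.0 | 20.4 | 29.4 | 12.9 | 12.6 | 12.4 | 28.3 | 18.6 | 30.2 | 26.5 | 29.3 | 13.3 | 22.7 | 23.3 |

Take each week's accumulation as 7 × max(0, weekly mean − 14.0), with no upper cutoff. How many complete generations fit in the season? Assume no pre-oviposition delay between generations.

2 generations

Weekly DD (7 × max(0, T̄ − 14.0)): 79.1, 25.2, 58.1, 13.3, 111.3, 35.0, 44.8, 107.8, 0.0, 0.0, 0.0, 100.1, 32.2, 113.4, 87.5, 107.1, 0.0, 60.9, 65.1.
Season total = 1040.9 DD.
Complete generations = ⌊1040.9 / 491⌋ = 2.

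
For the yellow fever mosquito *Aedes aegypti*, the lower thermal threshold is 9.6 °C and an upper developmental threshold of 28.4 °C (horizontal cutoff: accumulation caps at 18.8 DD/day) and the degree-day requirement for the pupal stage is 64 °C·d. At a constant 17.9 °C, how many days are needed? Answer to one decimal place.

Daily accumulation = 17.9 − 9.6 = 8.3 DD/day.
Duration = 64 / 8.3 = 7.711 ≈ 7.7 days.

7.7 days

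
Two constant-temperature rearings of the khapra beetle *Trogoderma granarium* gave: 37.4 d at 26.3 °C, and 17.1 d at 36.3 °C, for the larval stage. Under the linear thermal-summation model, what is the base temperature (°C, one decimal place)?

17.9 °C

Under the model K = D·(T − T_b), so D₁·(T₁ − T_b) = D₂·(T₂ − T_b).
37.4·(26.3 − T_b) = 17.1·(36.3 − T_b)
T_b = (37.4·26.3 − 17.1·36.3) / (37.4 − 17.1) = 362.89 / 20.3 = 17.876 °C ≈ 17.9 °C.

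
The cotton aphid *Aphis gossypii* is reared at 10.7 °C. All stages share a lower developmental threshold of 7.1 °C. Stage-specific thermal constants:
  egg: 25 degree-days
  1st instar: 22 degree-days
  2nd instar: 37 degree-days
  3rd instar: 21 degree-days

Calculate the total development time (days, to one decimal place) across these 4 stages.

29.2 days

Daily accumulation at 10.7 °C = 10.7 − 7.1 = 3.6 DD/day.
Total K = 25 + 22 + 37 + 21 = 105 DD.
Total duration = 105 / 3.6 = 29.167 ≈ 29.2 days.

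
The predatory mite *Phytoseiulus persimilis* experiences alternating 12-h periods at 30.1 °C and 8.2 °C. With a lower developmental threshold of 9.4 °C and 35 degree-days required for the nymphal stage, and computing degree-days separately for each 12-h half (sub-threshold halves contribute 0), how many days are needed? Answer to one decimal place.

Day half: max(0, 30.1 − 9.4) × 0.5 = 20.7 × 0.5 = 10.35 DD.
Night half: max(0, 8.2 − 9.4) × 0.5 = 0.0 × 0.5 = 0.00 DD.
Per 24 h: 10.35 DD/day.
Duration = 35 / 10.35 = 3.382 ≈ 3.4 days.

3.4 days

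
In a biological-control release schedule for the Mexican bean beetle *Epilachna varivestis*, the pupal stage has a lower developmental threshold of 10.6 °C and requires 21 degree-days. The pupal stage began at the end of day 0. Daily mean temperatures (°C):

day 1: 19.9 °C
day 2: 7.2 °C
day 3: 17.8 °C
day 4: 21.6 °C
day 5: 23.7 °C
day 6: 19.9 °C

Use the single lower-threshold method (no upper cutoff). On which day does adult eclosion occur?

day 4

Daily DD above 10.6 °C: 9.3, 0.0, 7.2, 11.0, 13.1, 9.3.
Cumulative: 9.3, 9.3, 16.5, 27.5, 40.6, 49.9.
The total first reaches 21 DD on day 4.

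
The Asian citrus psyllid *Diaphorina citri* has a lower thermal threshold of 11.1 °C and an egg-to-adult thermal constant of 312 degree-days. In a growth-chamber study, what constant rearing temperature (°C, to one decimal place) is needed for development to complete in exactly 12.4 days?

Required daily accumulation = 312 / 12.4 = 25.161 DD/day.
T = T_base + 25.161 = 11.1 + 25.161 = 36.261 ≈ 36.3 °C.

36.3 °C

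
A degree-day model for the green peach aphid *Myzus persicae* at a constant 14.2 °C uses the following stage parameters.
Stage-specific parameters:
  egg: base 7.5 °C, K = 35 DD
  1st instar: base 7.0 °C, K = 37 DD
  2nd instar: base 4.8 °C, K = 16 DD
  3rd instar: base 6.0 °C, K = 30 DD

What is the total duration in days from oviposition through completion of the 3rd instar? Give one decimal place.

egg: 35 / (14.2 − 7.5) = 35 / 6.7 = 5.224 d.
1st instar: 37 / (14.2 − 7.0) = 37 / 7.2 = 5.139 d.
2nd instar: 16 / (14.2 − 4.8) = 16 / 9.4 = 1.702 d.
3rd instar: 30 / (14.2 − 6.0) = 30 / 8.2 = 3.659 d.
Sum = 15.723 ≈ 15.7 days.

15.7 days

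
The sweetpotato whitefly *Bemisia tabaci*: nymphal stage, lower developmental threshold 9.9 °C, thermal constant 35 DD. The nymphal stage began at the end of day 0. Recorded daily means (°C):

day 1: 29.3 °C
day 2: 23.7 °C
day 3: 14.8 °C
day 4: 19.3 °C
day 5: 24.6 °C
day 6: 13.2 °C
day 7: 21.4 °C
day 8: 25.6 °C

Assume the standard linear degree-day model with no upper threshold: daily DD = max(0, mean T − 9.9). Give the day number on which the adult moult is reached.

Daily DD above 9.9 °C: 19.4, 13.8, 4.9, 9.4, 14.7, 3.3, 11.5, 15.7.
Cumulative: 19.4, 33.2, 38.1, 47.5, 62.2, 65.5, 77.0, 92.7.
The total first reaches 35 DD on day 3.

day 3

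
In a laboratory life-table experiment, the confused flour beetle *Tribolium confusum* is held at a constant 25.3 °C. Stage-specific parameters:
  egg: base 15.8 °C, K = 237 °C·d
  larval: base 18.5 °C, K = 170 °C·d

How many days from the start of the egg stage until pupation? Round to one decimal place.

49.9 days

egg: 237 / (25.3 − 15.8) = 237 / 9.5 = 24.947 d.
larval: 170 / (25.3 − 18.5) = 170 / 6.8 = 25.000 d.
Sum = 49.947 ≈ 49.9 days.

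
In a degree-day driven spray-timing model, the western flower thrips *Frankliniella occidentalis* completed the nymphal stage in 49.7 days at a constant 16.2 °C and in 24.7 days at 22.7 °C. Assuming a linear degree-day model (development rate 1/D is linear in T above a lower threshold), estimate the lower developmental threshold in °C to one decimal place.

Linear rate model ⇒ the product D·(T − T_b) is constant across temperatures.
49.7·(16.2 − T_b) = 24.7·(22.7 − T_b)
T_b = (49.7·16.2 − 24.7·22.7) / (49.7 − 24.7) = 244.45 / 25.0 = 9.778 °C ≈ 9.8 °C.

9.8 °C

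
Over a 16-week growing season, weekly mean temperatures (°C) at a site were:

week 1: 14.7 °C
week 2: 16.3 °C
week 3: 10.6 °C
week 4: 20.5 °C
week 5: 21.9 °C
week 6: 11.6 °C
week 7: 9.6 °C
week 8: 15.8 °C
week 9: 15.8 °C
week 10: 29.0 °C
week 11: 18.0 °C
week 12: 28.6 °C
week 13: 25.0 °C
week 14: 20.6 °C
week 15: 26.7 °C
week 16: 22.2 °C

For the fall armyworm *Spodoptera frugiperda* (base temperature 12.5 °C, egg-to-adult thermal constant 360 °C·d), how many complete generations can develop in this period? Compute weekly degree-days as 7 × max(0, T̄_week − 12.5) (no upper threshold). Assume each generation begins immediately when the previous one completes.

2 generations

Weekly DD (7 × max(0, T̄ − 12.5)): 15.4, 26.6, 0.0, 56.0, 65.8, 0.0, 0.0, 23.1, 23.1, 115.5, 38.5, 112.7, 87.5, 56.7, 99.4, 67.9.
Season total = 788.2 DD.
Complete generations = ⌊788.2 / 360⌋ = 2.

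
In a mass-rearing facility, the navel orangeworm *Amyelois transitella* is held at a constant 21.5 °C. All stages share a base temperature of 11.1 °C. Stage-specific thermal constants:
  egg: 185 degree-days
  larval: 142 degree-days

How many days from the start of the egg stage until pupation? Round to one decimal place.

31.4 days

Daily accumulation at 21.5 °C = 21.5 − 11.1 = 10.4 DD/day.
Total K = 185 + 142 = 327 DD.
Total duration = 327 / 10.4 = 31.442 ≈ 31.4 days.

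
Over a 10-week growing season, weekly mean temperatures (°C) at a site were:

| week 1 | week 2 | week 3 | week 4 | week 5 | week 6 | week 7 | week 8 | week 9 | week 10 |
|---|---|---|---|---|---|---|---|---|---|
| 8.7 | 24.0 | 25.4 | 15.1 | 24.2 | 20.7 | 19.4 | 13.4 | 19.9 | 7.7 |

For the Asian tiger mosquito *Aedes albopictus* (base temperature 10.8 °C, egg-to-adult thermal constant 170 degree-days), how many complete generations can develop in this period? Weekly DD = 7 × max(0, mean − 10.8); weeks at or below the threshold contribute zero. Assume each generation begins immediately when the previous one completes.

3 generations

Weekly DD (7 × max(0, T̄ − 10.8)): 0.0, 92.4, 102.2, 30.1, 93.8, 69.3, 60.2, 18.2, 63.7, 0.0.
Season total = 529.9 DD.
Complete generations = ⌊529.9 / 170⌋ = 3.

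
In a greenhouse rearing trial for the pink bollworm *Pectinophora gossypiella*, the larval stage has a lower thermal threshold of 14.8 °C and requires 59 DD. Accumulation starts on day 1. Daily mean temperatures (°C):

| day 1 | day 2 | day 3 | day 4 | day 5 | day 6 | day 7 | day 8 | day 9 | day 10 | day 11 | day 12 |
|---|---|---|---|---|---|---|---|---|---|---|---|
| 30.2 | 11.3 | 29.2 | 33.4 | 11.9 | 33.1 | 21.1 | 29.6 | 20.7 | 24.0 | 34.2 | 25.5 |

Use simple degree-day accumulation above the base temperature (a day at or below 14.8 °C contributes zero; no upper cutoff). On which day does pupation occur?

Daily DD above 14.8 °C: 15.4, 0.0, 14.4, 18.6, 0.0, 18.3, 6.3, 14.8, 5.9, 9.2, 19.4, 10.7.
Cumulative: 15.4, 15.4, 29.8, 48.4, 48.4, 66.7, 73.0, 87.8, 93.7, 102.9, 122.3, 133.0.
The total first reaches 59 DD on day 6.

day 6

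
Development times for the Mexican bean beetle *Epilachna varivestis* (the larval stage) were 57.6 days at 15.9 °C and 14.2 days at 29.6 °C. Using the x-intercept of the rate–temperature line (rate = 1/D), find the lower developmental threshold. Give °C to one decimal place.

Equal thermal constants: D₁(T₁ − T_b) = D₂(T₂ − T_b).
57.6·(15.9 − T_b) = 14.2·(29.6 − T_b)
T_b = (57.6·15.9 − 14.2·29.6) / (57.6 − 14.2) = 495.52 / 43.4 = 11.418 °C ≈ 11.4 °C.

11.4 °C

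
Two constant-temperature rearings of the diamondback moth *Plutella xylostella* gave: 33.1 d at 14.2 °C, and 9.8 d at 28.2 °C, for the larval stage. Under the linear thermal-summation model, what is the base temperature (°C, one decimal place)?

8.3 °C

Linear rate model ⇒ the product D·(T − T_b) is constant across temperatures.
33.1·(14.2 − T_b) = 9.8·(28.2 − T_b)
T_b = (33.1·14.2 − 9.8·28.2) / (33.1 − 9.8) = 193.66 / 23.3 = 8.312 °C ≈ 8.3 °C.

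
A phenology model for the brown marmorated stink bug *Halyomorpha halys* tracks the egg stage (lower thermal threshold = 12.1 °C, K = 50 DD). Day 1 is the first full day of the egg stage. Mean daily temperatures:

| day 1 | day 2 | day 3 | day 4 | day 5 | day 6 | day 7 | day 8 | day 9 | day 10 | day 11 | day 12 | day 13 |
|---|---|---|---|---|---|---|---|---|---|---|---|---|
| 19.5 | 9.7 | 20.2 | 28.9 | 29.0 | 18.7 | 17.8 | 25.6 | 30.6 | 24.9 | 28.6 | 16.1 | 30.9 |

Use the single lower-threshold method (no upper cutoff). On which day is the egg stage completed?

Daily DD above 12.1 °C: 7.4, 0.0, 8.1, 16.8, 16.9, 6.6, 5.7, 13.5, 18.5, 12.8, 16.5, 4.0, 18.8.
Cumulative: 7.4, 7.4, 15.5, 32.3, 49.2, 55.8, 61.5, 75.0, 93.5, 106.3, 122.8, 126.8, 145.6.
The total first reaches 50 DD on day 6.

day 6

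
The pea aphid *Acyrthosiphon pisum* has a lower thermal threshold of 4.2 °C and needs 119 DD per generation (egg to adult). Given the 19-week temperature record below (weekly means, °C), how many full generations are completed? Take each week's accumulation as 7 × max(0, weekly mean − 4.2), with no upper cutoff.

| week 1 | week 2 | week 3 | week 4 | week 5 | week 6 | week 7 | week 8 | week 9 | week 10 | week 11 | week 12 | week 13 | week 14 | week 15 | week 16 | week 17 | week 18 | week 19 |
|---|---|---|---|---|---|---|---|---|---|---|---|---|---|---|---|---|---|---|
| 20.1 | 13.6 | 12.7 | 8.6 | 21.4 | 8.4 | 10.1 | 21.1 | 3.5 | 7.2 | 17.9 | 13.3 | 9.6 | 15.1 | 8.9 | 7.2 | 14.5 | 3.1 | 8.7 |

8 generations

Weekly DD (7 × max(0, T̄ − 4.2)): 111.3, 65.8, 59.5, 30.8, 120.4, 29.4, 41.3, 118.3, 0.0, 21.0, 95.9, 63.7, 37.8, 76.3, 32.9, 21.0, 72.1, 0.0, 31.5.
Season total = 1029.0 DD.
Complete generations = ⌊1029.0 / 119⌋ = 8.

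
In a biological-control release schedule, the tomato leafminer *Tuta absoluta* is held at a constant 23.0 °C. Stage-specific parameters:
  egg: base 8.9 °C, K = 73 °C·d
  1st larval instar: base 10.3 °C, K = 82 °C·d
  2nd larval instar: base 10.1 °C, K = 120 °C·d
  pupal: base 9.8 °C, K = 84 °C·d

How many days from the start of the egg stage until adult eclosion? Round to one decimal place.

egg: 73 / (23.0 − 8.9) = 73 / 14.1 = 5.177 d.
1st larval instar: 82 / (23.0 − 10.3) = 82 / 12.7 = 6.457 d.
2nd larval instar: 120 / (23.0 − 10.1) = 120 / 12.9 = 9.302 d.
pupal: 84 / (23.0 − 9.8) = 84 / 13.2 = 6.364 d.
Sum = 27.300 ≈ 27.3 days.

27.3 days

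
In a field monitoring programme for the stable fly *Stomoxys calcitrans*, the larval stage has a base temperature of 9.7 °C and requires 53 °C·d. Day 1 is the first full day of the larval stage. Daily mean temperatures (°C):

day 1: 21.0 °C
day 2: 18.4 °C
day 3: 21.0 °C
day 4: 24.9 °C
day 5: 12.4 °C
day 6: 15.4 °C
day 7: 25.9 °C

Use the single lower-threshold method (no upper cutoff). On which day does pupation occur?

day 6

Daily DD above 9.7 °C: 11.3, 8.7, 11.3, 15.2, 2.7, 5.7, 16.2.
Cumulative: 11.3, 20.0, 31.3, 46.5, 49.2, 54.9, 71.1.
The total first reaches 53 DD on day 6.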